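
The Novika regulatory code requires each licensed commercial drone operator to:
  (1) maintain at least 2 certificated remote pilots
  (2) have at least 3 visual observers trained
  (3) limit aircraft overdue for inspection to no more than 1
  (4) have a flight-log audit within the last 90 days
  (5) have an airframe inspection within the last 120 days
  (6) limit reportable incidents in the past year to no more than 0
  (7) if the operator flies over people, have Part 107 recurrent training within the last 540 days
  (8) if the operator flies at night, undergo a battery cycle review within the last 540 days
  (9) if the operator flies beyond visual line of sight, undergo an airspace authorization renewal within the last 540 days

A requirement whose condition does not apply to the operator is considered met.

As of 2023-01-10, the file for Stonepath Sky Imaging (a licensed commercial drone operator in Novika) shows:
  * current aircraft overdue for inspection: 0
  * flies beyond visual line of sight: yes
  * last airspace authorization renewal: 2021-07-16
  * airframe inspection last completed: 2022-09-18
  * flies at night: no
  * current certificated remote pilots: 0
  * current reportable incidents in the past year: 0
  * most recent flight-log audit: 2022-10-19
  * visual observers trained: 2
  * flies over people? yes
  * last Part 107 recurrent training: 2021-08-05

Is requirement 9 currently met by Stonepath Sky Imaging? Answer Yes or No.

No

9. condition 'flies beyond visual line of sight' holds; airspace authorization renewal 543 days ago vs limit 540 → not met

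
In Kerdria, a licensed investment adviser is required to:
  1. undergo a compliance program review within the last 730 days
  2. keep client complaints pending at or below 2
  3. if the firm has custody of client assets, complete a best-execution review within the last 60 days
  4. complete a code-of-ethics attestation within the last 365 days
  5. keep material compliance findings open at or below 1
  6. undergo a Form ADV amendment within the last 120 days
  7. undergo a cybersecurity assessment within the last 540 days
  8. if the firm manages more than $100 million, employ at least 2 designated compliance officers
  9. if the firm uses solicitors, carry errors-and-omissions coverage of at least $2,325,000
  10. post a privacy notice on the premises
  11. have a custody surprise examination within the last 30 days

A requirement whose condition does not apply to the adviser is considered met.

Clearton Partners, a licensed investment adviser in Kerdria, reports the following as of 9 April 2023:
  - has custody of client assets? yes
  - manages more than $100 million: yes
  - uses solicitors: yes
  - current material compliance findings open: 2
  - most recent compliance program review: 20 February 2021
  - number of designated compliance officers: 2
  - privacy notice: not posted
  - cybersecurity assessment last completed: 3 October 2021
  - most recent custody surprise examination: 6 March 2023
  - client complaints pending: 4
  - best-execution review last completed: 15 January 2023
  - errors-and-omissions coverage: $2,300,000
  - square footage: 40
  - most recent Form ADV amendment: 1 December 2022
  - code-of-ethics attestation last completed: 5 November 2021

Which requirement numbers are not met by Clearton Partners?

1, 2, 3, 4, 5, 6, 7, 9, 10, 11

1. compliance program review 778 days ago vs limit 730 → not met
2. client complaints pending 4 > 2 → not met
3. condition 'has custody of client assets' holds; best-execution review 84 days ago vs limit 60 → not met
4. code-of-ethics attestation 520 days ago vs limit 365 → not met
5. material compliance findings open 2 > 1 → not met
6. Form ADV amendment 129 days ago vs limit 120 → not met
7. cybersecurity assessment 553 days ago vs limit 540 → not met
8. condition 'manages more than $100 million' holds; designated compliance officers 2 ≥ 2 → met
9. condition 'uses solicitors' holds; errors-and-omissions coverage $2,300,000 < $2,325,000 → not met
10. privacy notice absent → not met
11. custody surprise examination 34 days ago vs limit 30 → not met
Not met: 1, 2, 3, 4, 5, 6, 7, 9, 10, 11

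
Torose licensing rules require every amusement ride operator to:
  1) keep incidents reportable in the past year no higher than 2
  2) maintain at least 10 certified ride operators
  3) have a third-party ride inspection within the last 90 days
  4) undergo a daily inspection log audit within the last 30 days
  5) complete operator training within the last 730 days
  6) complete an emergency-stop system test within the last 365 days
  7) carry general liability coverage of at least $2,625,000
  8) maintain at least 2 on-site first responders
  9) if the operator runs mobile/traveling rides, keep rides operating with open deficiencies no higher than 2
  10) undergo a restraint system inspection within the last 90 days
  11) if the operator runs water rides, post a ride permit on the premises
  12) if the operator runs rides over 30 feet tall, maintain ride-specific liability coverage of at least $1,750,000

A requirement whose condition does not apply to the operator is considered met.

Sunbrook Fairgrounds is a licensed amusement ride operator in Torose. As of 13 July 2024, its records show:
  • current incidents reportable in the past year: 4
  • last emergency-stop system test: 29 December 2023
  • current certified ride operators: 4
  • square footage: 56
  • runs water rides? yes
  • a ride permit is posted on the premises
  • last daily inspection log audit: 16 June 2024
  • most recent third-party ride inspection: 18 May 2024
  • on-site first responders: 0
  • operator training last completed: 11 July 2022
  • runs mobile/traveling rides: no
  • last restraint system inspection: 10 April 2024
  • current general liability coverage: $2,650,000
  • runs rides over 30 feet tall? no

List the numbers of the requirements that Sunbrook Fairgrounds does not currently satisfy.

1, 2, 5, 8, 10

1. incidents reportable in the past year 4 > 2 → not met
2. certified ride operators 4 < 10 → not met
3. third-party ride inspection 56 days ago vs limit 90 → met
4. daily inspection log audit 27 days ago vs limit 30 → met
5. operator training 733 days ago vs limit 730 → not met
6. emergency-stop system test 197 days ago vs limit 365 → met
7. general liability coverage $2,650,000 ≥ $2,625,000 → met
8. on-site first responders 0 < 2 → not met
9. condition 'runs mobile/traveling rides' does not hold → requirement n/a → met
10. restraint system inspection 94 days ago vs limit 90 → not met
11. condition 'runs water rides' holds; ride permit present → met
12. condition 'runs rides over 30 feet tall' does not hold → requirement n/a → met
Not met: 1, 2, 5, 8, 10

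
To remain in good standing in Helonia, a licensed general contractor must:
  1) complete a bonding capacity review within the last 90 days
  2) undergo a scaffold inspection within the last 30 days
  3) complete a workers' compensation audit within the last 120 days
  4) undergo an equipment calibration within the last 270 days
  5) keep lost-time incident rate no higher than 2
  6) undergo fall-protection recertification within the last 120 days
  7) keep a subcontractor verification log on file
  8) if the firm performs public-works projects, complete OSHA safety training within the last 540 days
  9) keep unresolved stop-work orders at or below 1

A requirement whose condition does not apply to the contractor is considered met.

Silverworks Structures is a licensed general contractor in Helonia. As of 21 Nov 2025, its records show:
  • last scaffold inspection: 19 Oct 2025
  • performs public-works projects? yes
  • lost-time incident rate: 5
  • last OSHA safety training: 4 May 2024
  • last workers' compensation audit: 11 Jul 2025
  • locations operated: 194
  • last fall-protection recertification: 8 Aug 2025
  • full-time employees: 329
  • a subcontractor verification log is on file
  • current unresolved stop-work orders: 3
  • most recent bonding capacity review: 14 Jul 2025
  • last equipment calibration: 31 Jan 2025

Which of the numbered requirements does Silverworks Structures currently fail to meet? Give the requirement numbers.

1. bonding capacity review 130 days ago vs limit 90 → not met
2. scaffold inspection 33 days ago vs limit 30 → not met
3. workers' compensation audit 133 days ago vs limit 120 → not met
4. equipment calibration 294 days ago vs limit 270 → not met
5. lost-time incident rate 5 > 2 → not met
6. fall-protection recertification 105 days ago vs limit 120 → met
7. subcontractor verification log present → met
8. condition 'performs public-works projects' holds; OSHA safety training 566 days ago vs limit 540 → not met
9. unresolved stop-work orders 3 > 1 → not met
Not met: 1, 2, 3, 4, 5, 8, 9

1, 2, 3, 4, 5, 8, 9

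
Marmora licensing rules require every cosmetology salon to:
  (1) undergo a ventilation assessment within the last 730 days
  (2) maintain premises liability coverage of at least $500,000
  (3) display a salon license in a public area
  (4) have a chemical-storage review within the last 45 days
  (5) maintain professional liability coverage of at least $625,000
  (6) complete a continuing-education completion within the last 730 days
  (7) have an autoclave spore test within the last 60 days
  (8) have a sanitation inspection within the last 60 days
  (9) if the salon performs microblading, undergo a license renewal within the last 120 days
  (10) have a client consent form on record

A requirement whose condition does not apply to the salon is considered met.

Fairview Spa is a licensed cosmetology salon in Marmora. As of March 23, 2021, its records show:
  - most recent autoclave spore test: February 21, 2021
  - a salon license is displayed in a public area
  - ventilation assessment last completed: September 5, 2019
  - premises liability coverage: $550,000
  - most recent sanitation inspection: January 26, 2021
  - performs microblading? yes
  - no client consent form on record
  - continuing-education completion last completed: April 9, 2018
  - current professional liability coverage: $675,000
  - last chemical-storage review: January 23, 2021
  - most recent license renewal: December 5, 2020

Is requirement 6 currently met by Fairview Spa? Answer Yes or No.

No

6. continuing-education completion 1079 days ago vs limit 730 → not met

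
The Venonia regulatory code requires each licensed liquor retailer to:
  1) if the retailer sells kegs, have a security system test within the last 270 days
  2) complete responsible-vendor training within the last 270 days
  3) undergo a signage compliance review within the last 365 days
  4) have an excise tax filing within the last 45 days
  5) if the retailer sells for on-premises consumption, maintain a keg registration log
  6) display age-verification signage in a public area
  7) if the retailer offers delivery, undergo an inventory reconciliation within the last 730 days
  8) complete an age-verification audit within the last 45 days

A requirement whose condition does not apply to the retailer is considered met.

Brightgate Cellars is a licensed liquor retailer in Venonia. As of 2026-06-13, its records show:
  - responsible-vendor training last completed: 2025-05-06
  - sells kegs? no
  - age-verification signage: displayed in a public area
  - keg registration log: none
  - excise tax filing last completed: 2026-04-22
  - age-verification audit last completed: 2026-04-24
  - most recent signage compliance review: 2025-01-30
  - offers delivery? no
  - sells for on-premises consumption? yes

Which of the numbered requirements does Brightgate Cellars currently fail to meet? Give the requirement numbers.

2, 3, 4, 5, 8

1. condition 'sells kegs' does not hold → requirement n/a → met
2. responsible-vendor training 403 days ago vs limit 270 → not met
3. signage compliance review 499 days ago vs limit 365 → not met
4. excise tax filing 52 days ago vs limit 45 → not met
5. condition 'sells for on-premises consumption' holds; keg registration log absent → not met
6. age-verification signage present → met
7. condition 'offers delivery' does not hold → requirement n/a → met
8. age-verification audit 50 days ago vs limit 45 → not met
Not met: 2, 3, 4, 5, 8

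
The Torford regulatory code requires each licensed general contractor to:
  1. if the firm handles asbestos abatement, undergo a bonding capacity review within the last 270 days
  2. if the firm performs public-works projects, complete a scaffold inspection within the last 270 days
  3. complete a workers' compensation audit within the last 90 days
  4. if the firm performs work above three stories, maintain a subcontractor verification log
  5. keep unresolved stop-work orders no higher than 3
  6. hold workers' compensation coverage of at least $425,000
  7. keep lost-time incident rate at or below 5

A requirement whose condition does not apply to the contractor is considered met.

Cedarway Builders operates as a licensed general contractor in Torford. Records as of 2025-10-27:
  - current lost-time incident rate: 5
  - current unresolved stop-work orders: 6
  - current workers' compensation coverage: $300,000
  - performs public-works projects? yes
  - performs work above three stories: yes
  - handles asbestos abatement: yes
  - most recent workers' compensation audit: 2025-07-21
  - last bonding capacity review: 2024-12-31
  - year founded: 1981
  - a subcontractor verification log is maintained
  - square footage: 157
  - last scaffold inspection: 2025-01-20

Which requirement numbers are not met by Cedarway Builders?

1. condition 'handles asbestos abatement' holds; bonding capacity review 300 days ago vs limit 270 → not met
2. condition 'performs public-works projects' holds; scaffold inspection 280 days ago vs limit 270 → not met
3. workers' compensation audit 98 days ago vs limit 90 → not met
4. condition 'performs work above three stories' holds; subcontractor verification log present → met
5. unresolved stop-work orders 6 > 3 → not met
6. workers' compensation coverage $300,000 < $425,000 → not met
7. lost-time incident rate 5 ≤ 5 → met
Not met: 1, 2, 3, 5, 6

1, 2, 3, 5, 6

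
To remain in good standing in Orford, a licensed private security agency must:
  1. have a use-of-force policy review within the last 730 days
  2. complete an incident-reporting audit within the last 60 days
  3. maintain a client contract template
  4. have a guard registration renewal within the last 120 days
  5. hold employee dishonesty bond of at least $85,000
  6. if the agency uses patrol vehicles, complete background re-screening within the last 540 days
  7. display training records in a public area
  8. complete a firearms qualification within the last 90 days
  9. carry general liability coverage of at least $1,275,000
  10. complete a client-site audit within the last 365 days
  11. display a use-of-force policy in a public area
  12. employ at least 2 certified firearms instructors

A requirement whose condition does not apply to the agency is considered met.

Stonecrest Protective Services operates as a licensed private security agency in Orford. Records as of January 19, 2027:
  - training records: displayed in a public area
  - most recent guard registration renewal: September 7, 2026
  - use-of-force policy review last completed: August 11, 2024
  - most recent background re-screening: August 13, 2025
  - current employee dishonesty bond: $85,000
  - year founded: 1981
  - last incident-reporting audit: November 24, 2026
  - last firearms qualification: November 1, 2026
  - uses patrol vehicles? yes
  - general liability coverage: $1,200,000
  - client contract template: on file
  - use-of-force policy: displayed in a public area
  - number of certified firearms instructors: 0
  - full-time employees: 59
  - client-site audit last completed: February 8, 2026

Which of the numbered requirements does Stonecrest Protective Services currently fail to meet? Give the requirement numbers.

1, 4, 9, 12

1. use-of-force policy review 891 days ago vs limit 730 → not met
2. incident-reporting audit 56 days ago vs limit 60 → met
3. client contract template present → met
4. guard registration renewal 134 days ago vs limit 120 → not met
5. employee dishonesty bond $85,000 ≥ $85,000 → met
6. condition 'uses patrol vehicles' holds; background re-screening 524 days ago vs limit 540 → met
7. training records present → met
8. firearms qualification 79 days ago vs limit 90 → met
9. general liability coverage $1,200,000 < $1,275,000 → not met
10. client-site audit 345 days ago vs limit 365 → met
11. use-of-force policy present → met
12. certified firearms instructors 0 < 2 → not met
Not met: 1, 4, 9, 12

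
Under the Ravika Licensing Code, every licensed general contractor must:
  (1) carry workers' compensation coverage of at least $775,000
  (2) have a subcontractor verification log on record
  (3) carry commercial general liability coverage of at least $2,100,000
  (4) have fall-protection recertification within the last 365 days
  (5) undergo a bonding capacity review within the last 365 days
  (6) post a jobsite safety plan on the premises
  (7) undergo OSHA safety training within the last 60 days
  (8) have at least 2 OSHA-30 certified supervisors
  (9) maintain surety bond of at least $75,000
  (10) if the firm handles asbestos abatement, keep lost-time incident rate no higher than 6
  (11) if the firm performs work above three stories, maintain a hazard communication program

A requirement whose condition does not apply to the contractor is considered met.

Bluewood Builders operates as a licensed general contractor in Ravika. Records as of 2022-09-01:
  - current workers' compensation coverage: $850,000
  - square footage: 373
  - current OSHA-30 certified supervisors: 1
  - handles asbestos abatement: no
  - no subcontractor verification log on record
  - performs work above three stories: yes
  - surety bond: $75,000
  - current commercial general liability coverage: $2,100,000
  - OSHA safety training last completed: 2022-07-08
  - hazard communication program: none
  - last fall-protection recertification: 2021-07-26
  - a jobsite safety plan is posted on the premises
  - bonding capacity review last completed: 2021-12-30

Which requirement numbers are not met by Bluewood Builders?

2, 4, 8, 11

1. workers' compensation coverage $850,000 ≥ $775,000 → met
2. subcontractor verification log absent → not met
3. commercial general liability coverage $2,100,000 ≥ $2,100,000 → met
4. fall-protection recertification 402 days ago vs limit 365 → not met
5. bonding capacity review 245 days ago vs limit 365 → met
6. jobsite safety plan present → met
7. OSHA safety training 55 days ago vs limit 60 → met
8. OSHA-30 certified supervisors 1 < 2 → not met
9. surety bond $75,000 ≥ $75,000 → met
10. condition 'handles asbestos abatement' does not hold → requirement n/a → met
11. condition 'performs work above three stories' holds; hazard communication program absent → not met
Not met: 2, 4, 8, 11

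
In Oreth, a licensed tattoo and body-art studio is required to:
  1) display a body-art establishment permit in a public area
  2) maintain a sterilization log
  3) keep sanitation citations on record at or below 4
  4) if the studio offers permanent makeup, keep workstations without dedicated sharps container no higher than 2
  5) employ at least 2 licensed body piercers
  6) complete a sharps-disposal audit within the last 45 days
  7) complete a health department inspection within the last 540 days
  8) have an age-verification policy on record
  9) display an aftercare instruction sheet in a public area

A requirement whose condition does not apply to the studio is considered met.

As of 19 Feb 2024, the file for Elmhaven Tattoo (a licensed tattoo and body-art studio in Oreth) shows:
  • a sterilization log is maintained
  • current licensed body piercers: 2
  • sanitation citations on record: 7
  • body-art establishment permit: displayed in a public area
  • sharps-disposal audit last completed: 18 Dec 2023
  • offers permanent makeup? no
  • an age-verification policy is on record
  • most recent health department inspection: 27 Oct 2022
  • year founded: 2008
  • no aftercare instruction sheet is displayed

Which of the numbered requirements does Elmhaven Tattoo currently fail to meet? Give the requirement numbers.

3, 6, 9

1. body-art establishment permit present → met
2. sterilization log present → met
3. sanitation citations on record 7 > 4 → not met
4. condition 'offers permanent makeup' does not hold → requirement n/a → met
5. licensed body piercers 2 ≥ 2 → met
6. sharps-disposal audit 63 days ago vs limit 45 → not met
7. health department inspection 480 days ago vs limit 540 → met
8. age-verification policy present → met
9. aftercare instruction sheet absent → not met
Not met: 3, 6, 9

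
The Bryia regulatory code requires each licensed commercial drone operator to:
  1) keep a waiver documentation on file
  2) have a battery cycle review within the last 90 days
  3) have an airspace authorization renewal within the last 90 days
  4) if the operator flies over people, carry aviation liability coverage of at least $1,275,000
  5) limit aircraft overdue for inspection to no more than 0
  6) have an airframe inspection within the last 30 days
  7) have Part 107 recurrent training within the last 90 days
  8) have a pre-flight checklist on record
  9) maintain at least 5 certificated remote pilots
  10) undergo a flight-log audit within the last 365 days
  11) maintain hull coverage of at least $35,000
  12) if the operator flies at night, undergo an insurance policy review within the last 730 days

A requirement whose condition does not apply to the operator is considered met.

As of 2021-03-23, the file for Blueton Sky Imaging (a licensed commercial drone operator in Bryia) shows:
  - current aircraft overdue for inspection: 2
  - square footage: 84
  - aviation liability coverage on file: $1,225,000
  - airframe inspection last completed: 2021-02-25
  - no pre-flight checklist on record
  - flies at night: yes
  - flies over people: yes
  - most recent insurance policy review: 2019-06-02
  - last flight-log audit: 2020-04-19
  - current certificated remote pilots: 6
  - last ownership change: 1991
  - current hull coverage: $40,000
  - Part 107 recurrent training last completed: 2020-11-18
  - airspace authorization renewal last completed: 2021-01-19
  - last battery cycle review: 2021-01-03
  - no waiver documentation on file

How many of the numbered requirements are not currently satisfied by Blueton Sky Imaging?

1. waiver documentation absent → not met
2. battery cycle review 79 days ago vs limit 90 → met
3. airspace authorization renewal 63 days ago vs limit 90 → met
4. condition 'flies over people' holds; aviation liability coverage $1,225,000 < $1,275,000 → not met
5. aircraft overdue for inspection 2 > 0 → not met
6. airframe inspection 26 days ago vs limit 30 → met
7. Part 107 recurrent training 125 days ago vs limit 90 → not met
8. pre-flight checklist absent → not met
9. certificated remote pilots 6 ≥ 5 → met
10. flight-log audit 338 days ago vs limit 365 → met
11. hull coverage $40,000 ≥ $35,000 → met
12. condition 'flies at night' holds; insurance policy review 660 days ago vs limit 730 → met
Not met: 5 of 12

5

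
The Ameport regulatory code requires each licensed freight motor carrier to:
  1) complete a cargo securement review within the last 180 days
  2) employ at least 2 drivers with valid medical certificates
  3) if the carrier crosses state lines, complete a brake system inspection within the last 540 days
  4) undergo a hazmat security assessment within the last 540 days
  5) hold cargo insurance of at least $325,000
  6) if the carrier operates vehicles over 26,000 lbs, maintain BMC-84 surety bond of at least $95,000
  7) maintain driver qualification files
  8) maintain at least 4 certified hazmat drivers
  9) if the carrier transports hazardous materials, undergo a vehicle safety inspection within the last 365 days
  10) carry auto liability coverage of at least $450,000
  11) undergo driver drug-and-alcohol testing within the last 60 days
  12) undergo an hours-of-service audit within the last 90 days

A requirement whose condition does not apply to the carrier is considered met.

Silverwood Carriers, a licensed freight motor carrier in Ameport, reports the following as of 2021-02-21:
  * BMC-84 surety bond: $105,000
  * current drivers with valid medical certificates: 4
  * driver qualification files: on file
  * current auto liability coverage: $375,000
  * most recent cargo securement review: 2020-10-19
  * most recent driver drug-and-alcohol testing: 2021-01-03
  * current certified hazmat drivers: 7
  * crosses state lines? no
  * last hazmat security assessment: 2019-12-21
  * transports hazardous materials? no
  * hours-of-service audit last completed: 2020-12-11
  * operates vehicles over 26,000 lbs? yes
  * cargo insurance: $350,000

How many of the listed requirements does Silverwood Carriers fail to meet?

1. cargo securement review 125 days ago vs limit 180 → met
2. drivers with valid medical certificates 4 ≥ 2 → met
3. condition 'crosses state lines' does not hold → requirement n/a → met
4. hazmat security assessment 428 days ago vs limit 540 → met
5. cargo insurance $350,000 ≥ $325,000 → met
6. condition 'operates vehicles over 26,000 lbs' holds; BMC-84 surety bond $105,000 ≥ $95,000 → met
7. driver qualification files present → met
8. certified hazmat drivers 7 ≥ 4 → met
9. condition 'transports hazardous materials' does not hold → requirement n/a → met
10. auto liability coverage $375,000 < $450,000 → not met
11. driver drug-and-alcohol testing 49 days ago vs limit 60 → met
12. hours-of-service audit 72 days ago vs limit 90 → met
Not met: 1 of 12

1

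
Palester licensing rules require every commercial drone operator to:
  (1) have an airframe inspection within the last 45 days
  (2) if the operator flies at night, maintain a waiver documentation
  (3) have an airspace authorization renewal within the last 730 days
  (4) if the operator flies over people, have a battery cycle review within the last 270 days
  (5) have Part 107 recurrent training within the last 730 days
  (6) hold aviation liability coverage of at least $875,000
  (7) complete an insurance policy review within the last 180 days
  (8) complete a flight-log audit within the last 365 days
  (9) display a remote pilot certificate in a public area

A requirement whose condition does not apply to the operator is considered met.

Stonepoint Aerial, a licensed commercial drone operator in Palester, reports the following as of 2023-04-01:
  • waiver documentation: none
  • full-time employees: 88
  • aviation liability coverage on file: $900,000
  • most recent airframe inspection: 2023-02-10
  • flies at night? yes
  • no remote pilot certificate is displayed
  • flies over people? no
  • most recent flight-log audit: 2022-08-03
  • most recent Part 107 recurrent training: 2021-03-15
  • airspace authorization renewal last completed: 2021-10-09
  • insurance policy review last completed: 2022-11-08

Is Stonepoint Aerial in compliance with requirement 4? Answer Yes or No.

4. condition 'flies over people' does not hold → requirement n/a → met

Yes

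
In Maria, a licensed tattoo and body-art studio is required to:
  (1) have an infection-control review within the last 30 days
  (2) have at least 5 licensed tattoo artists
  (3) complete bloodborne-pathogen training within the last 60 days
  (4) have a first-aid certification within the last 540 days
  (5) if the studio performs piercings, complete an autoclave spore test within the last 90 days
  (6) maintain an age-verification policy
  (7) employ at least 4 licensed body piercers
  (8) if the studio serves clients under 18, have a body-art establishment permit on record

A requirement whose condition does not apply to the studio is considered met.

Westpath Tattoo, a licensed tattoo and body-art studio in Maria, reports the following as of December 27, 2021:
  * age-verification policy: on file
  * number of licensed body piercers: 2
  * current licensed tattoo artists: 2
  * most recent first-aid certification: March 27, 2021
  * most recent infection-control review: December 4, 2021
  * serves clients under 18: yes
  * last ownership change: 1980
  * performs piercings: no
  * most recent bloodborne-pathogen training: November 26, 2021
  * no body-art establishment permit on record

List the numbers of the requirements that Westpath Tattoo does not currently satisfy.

1. infection-control review 23 days ago vs limit 30 → met
2. licensed tattoo artists 2 < 5 → not met
3. bloodborne-pathogen training 31 days ago vs limit 60 → met
4. first-aid certification 275 days ago vs limit 540 → met
5. condition 'performs piercings' does not hold → requirement n/a → met
6. age-verification policy present → met
7. licensed body piercers 2 < 4 → not met
8. condition 'serves clients under 18' holds; body-art establishment permit absent → not met
Not met: 2, 7, 8

2, 7, 8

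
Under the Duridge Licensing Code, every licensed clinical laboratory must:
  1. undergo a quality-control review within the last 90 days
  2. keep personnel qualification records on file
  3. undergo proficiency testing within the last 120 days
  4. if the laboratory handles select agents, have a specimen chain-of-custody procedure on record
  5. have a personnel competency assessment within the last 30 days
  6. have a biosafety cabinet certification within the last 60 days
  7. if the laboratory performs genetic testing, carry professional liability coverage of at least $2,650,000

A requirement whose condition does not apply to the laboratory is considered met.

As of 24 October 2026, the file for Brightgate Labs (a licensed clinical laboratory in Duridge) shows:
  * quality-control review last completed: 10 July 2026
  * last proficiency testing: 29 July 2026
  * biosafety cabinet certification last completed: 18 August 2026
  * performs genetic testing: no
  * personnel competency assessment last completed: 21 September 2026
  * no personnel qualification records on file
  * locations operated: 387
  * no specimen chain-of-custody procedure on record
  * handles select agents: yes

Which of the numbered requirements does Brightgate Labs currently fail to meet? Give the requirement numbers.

1. quality-control review 106 days ago vs limit 90 → not met
2. personnel qualification records absent → not met
3. proficiency testing 87 days ago vs limit 120 → met
4. condition 'handles select agents' holds; specimen chain-of-custody procedure absent → not met
5. personnel competency assessment 33 days ago vs limit 30 → not met
6. biosafety cabinet certification 67 days ago vs limit 60 → not met
7. condition 'performs genetic testing' does not hold → requirement n/a → met
Not met: 1, 2, 4, 5, 6

1, 2, 4, 5, 6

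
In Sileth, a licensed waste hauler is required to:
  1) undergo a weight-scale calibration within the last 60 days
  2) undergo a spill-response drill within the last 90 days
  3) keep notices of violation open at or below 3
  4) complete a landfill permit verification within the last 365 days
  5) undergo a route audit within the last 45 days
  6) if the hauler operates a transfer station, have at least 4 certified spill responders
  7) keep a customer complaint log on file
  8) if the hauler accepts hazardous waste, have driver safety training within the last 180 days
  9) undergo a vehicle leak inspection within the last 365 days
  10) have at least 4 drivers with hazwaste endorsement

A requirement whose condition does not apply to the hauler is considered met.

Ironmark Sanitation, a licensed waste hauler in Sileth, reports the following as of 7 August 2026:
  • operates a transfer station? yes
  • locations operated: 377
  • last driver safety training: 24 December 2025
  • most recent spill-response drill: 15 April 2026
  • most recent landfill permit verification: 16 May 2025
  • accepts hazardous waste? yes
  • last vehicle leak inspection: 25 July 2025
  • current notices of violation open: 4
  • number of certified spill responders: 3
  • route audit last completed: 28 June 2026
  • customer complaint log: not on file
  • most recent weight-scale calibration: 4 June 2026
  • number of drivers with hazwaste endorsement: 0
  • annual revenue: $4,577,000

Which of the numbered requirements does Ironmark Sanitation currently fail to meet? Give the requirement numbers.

1. weight-scale calibration 64 days ago vs limit 60 → not met
2. spill-response drill 114 days ago vs limit 90 → not met
3. notices of violation open 4 > 3 → not met
4. landfill permit verification 448 days ago vs limit 365 → not met
5. route audit 40 days ago vs limit 45 → met
6. condition 'operates a transfer station' holds; certified spill responders 3 < 4 → not met
7. customer complaint log absent → not met
8. condition 'accepts hazardous waste' holds; driver safety training 226 days ago vs limit 180 → not met
9. vehicle leak inspection 378 days ago vs limit 365 → not met
10. drivers with hazwaste endorsement 0 < 4 → not met
Not met: 1, 2, 3, 4, 6, 7, 8, 9, 10

1, 2, 3, 4, 6, 7, 8, 9, 10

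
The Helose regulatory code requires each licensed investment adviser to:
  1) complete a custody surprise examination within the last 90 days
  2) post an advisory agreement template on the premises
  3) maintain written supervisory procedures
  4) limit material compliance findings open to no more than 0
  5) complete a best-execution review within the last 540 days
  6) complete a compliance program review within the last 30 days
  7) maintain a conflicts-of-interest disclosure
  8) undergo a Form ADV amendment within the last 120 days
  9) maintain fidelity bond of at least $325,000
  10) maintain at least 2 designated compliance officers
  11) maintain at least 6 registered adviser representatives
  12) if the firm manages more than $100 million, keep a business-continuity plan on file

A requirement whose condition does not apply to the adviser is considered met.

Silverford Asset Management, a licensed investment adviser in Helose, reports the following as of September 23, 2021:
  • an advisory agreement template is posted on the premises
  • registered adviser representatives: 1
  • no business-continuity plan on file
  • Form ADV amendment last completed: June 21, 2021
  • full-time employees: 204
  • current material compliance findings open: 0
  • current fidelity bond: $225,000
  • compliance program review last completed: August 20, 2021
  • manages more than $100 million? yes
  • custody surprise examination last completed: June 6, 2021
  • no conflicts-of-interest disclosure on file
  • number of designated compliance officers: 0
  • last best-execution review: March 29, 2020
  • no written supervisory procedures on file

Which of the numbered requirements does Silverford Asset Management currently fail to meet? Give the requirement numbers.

1. custody surprise examination 109 days ago vs limit 90 → not met
2. advisory agreement template present → met
3. written supervisory procedures absent → not met
4. material compliance findings open 0 ≤ 0 → met
5. best-execution review 543 days ago vs limit 540 → not met
6. compliance program review 34 days ago vs limit 30 → not met
7. conflicts-of-interest disclosure absent → not met
8. Form ADV amendment 94 days ago vs limit 120 → met
9. fidelity bond $225,000 < $325,000 → not met
10. designated compliance officers 0 < 2 → not met
11. registered adviser representatives 1 < 6 → not met
12. condition 'manages more than $100 million' holds; business-continuity plan absent → not met
Not met: 1, 3, 5, 6, 7, 9, 10, 11, 12

1, 3, 5, 6, 7, 9, 10, 11, 12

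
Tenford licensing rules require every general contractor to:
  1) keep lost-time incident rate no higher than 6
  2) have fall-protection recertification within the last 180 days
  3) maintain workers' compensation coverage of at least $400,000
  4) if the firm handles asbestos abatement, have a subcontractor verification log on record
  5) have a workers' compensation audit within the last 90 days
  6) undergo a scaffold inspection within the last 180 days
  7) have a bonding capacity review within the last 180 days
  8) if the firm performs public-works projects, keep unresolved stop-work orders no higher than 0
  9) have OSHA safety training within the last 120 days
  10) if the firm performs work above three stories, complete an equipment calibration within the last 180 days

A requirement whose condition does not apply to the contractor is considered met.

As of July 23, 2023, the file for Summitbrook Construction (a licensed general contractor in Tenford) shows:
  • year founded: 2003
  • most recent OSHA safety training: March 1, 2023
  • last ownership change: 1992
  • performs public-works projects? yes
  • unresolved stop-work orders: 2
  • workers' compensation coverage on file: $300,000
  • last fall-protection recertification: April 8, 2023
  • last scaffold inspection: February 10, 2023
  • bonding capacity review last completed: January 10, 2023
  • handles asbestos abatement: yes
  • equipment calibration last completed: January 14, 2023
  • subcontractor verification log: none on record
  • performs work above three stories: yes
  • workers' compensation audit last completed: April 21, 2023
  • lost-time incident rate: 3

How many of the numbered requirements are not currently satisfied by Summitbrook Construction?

1. lost-time incident rate 3 ≤ 6 → met
2. fall-protection recertification 106 days ago vs limit 180 → met
3. workers' compensation coverage $300,000 < $400,000 → not met
4. condition 'handles asbestos abatement' holds; subcontractor verification log absent → not met
5. workers' compensation audit 93 days ago vs limit 90 → not met
6. scaffold inspection 163 days ago vs limit 180 → met
7. bonding capacity review 194 days ago vs limit 180 → not met
8. condition 'performs public-works projects' holds; unresolved stop-work orders 2 > 0 → not met
9. OSHA safety training 144 days ago vs limit 120 → not met
10. condition 'performs work above three stories' holds; equipment calibration 190 days ago vs limit 180 → not met
Not met: 7 of 10

7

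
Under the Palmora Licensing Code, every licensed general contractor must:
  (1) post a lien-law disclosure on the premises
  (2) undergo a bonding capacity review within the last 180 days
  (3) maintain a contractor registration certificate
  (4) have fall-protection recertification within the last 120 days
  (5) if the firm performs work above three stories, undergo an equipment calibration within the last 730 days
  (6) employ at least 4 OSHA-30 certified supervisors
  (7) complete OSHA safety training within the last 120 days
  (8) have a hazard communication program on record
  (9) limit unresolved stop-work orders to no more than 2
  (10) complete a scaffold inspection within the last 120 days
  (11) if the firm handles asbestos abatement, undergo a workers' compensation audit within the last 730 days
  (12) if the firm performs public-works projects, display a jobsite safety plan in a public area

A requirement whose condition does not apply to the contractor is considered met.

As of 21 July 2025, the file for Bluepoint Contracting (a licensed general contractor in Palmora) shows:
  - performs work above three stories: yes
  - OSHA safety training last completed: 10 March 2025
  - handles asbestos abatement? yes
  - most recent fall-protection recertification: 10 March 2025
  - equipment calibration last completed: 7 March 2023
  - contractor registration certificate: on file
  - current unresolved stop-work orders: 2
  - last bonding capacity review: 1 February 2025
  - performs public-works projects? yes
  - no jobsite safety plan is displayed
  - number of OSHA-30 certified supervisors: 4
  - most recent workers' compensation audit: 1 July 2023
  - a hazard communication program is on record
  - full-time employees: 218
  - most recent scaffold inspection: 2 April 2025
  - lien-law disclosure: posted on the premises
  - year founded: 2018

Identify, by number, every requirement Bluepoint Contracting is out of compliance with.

1. lien-law disclosure present → met
2. bonding capacity review 170 days ago vs limit 180 → met
3. contractor registration certificate present → met
4. fall-protection recertification 133 days ago vs limit 120 → not met
5. condition 'performs work above three stories' holds; equipment calibration 867 days ago vs limit 730 → not met
6. OSHA-30 certified supervisors 4 ≥ 4 → met
7. OSHA safety training 133 days ago vs limit 120 → not met
8. hazard communication program present → met
9. unresolved stop-work orders 2 ≤ 2 → met
10. scaffold inspection 110 days ago vs limit 120 → met
11. condition 'handles asbestos abatement' holds; workers' compensation audit 751 days ago vs limit 730 → not met
12. condition 'performs public-works projects' holds; jobsite safety plan absent → not met
Not met: 4, 5, 7, 11, 12

4, 5, 7, 11, 12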